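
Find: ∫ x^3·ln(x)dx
By parts: u = ln(x), dv = x^3 dx
du = 1/x dx, v = x^4/4
= x^4·ln(x)/4 - ∫ x^3/4 dx
= x^4·ln(x)/4 - x^4/16+C

Answer: x^4(ln(x)/4-1/16)+C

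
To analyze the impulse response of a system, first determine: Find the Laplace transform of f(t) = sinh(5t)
L{sinh(at)} = a/(s²-a²)
L{sinh(5t)} = 5/(s²-25)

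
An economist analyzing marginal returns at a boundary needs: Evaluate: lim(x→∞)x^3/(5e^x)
Apply L'Hôpital 3 times (∞/∞ each time):
Eventually get 3!/(5e^x) → 0

Answer: 0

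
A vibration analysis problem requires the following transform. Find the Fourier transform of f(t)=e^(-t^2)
The Fourier transform of a Gaussian e^(-t^2) is sqrt(pi) * e^(-omega^2/4).
With a = 1: F(omega) = sqrt(pi) * e^(-omega^2/4)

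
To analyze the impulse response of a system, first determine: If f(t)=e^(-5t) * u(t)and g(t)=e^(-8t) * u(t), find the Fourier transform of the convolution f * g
By the convolution theorem: F{f * g}=F(omega) * G(omega)
F(omega)=1/(5+j * omega), G(omega)=1/(8+j * omega)
F{f * g}=1/((5+j * omega)(8+j * omega))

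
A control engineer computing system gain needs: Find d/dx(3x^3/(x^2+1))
Quotient rule: (f/g)' = (f'g - fg')/g²
f = 3x^3, f' = 9x^2
g = x^2+1, g' = 2x

Answer: (9x^2·(x^2+1)-6x^4)/(x^2+1)²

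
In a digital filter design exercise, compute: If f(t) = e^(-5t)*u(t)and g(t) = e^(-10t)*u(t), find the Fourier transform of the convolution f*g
By the convolution theorem: F{f * g} = F(omega) * G(omega)
F(omega) = 1/(5+j * omega), G(omega) = 1/(10+j * omega)
F{f * g} = 1/((5+j * omega)(10+j * omega))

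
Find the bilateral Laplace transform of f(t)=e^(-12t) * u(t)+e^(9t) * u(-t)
For e^(-12t) * u(t): L=1/(s + 12), Re(s) > -12
For e^(9t) * u(-t): L=-1/(s-9), Re(s) < 9
Combined: F(s)=1/(s + 12) - 1/(s-9), -12 < Re(s) < 9

Answer: 1/(s + 12) - 1/(s-9), ROC: -12 < Re(s) < 9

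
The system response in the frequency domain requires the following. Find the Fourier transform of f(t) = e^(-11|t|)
Using the standard pair: F{e^(-a|t|)}=2a/(a^2 + omega^2)
With a=11: F(omega)=22/(121 + omega^2)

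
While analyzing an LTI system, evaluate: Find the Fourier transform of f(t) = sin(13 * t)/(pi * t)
sin(W * t)/(pi * t) = (W/pi) * sinc(W * t/pi) is the impulse response of the ideal low-pass filter with cutoff W (here W = 13).
Its Fourier transform is a rectangular function:
F(omega) = 1 for |omega| < 13, 0 otherwise

Answer: rect(omega/26) [i.e., 1 for |omega| < 13, 0 otherwise]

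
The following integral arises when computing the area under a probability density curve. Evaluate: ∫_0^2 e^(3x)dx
Antiderivative: (1/3)e^(3x)
Evaluate: (1/3)(e^6 - 1)

Answer: (e^6 - 1)/3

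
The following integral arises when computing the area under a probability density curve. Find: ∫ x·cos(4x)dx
By parts: u = x, dv = cos(4x) dx
du = dx, v = sin(4x)/4
= x·sin(4x)/4+cos(4x)/4²+C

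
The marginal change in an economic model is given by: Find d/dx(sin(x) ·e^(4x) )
Product rule: (fg)' = f'g + fg'
f = sin(x), f' = cos(x)
g = e^(4x), g' = 4·e^(4x)

Answer: cos(x)·e^(4x) + 4·sin(x)·e^(4x)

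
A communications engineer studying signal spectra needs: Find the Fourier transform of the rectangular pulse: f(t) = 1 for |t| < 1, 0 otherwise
F(omega)=integral from -1 to 1 of e^(-j*omega*t) dt
=2*sin(1*omega)/omega=2*sinc(1*omega/pi)

Answer: 2*sin(1*omega)/omega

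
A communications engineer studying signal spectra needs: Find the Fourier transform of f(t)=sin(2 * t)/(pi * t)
sin(W*t)/(pi*t)=(W/pi)*sinc(W*t/pi) is the impulse response of the ideal low-pass filter with cutoff W (here W=2).
Its Fourier transform is a rectangular function:
F(omega)=1 for |omega| < 2, 0 otherwise

Answer: rect(omega/4) [i.e., 1 for |omega| < 2, 0 otherwise]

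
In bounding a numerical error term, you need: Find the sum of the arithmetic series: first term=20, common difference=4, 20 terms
Last term: a_n=20+(20-1)·4=96
Sum=n(a_1+a_n)/2=20(20+96)/2=1160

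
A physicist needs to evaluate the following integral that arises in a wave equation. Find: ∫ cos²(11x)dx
Using identity cos²(u) = (1 + cos(2u))/2:
∫ (1 + cos(22x))/2 dx = x/2 + sin(22x)/44 + C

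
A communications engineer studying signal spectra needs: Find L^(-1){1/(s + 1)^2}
L^(-1){1/(s-a)^n} = t^(n-1)·e^(at)/(n-1)!
Here a = -1, n = 2: t^1·e^(-t)/1

Answer: t·e^(-t)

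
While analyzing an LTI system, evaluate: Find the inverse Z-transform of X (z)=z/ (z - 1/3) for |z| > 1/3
Standard pair: z/(z-a) <-> a^n*u[n] for causal signals
With a = 1/3: x[n] = (1/3)^n*u[n]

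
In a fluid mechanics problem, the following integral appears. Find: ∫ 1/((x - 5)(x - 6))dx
Partial fractions: 1/((x-5)(x-6))=A/(x-5) + B/(x-6)
A=-1, B=1
∫ [-1· 1/(x-5) + 1· 1/(x-6)] dx
=(1)[ln|x-6| - ln|x-5|] + C

Answer: ln|(x-6)/(x-5)| + C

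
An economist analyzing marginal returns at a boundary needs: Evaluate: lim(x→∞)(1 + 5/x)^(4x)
Rewrite as [(1+5/x)^x]^4.
lim(1+5/x)^x=e^5, so limit=(e^5)^4=e^20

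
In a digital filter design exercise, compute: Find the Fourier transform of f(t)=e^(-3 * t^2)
The Fourier transform of a Gaussian e^(-a*t^2) is sqrt(pi/a)*e^(-omega^2/(4a)).
With a=3: F(omega)=sqrt(pi/3)*e^(-omega^2/12)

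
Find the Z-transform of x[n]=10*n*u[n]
Z{n * u[n]} = z/(z-1)^2
By linearity: Z{10 * n * u[n]} = 10z/(z-1)^2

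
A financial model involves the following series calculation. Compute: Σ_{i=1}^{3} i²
Using formula: Σ i^2=n(n+1)(2n+1)/6=3·4·7/6=14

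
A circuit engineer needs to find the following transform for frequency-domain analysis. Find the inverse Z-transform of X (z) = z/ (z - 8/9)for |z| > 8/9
Standard pair: z/(z-a) <-> a^n * u[n] for causal signals
With a=8/9: x[n]=(8/9)^n * u[n]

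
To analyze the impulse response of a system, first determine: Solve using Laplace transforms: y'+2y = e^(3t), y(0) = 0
Take L: sY - 0+2Y=1/(s-3)
Y(s+2)=1/(s-3)+0
Y=1/((s-3)(s+2))+0/(s+2)
Partial fractions: 1/((s-3)(s+2))=(1/5)/(s-3) - (1/5)/(s+2)
So Y=(1/5)/(s-3) - (1/5)/(s+2)
Inverse Laplace transform (L^(-1){1/(s-3)}=e^(3t), L^(-1){1/(s+2)}=e^(-2t)):

Answer: y(t)=(1/5)·e^(3t) - (1/5)·e^(-2t)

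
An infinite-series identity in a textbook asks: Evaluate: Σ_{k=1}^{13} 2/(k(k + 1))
Partial fractions: 2/(k(k+1)) = 2/k - 2/(k+1)
Telescoping sum: 2(1-1/14) = 2·13/14

Answer: 13/7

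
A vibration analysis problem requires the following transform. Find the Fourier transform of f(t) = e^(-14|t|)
Using the standard pair: F{e^(-a|t|)}=2a/(a^2 + omega^2)
With a=14: F(omega)=28/(196 + omega^2)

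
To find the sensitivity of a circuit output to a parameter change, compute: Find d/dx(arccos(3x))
d/dx[arccos(u)]=-u'/√(1-u²), u=3x, u'=3

Answer: -3/√(1-9x²)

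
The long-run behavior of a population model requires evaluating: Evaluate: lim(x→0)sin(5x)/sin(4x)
sin(u) ≈ u for small u:
sin(5x)/sin(4x) ≈ 5x/(4x) = 5/4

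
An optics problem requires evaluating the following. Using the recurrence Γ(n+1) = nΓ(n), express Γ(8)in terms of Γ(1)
Γ(8) = 7Γ(7) = 7·6Γ(6) = ... = 7!·Γ(1) = 5040·Γ(1)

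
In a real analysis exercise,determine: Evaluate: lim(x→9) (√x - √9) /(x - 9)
Multiply by conjugate (√x+√9)/(√x+√9):
=(x - 9)/((x - 9)(√x+√9))=1/(√x+√9)
As x → 9: 1/(2√9)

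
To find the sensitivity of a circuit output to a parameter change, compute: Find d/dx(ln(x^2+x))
Chain rule: d/dx[ln(u)] = u'/u where u = x^2 + x
u' = 2x + 1

Answer: (2x + 1)/(x^2 + x)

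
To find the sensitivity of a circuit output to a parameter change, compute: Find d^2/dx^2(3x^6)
Apply power rule 2 times:
d^1: 18x^5
d^2: 90x^4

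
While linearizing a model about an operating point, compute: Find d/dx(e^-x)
Chain rule: d/dx[e^u]=e^u · u' where u=-x
u'=-1

Answer: -1·e^-x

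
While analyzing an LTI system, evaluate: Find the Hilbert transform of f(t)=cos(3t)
The Hilbert transform shifts each frequency component by -pi/2.
H{cos(wt)} = sin(wt)
With w = 3: H{cos(3t)} = sin(3t)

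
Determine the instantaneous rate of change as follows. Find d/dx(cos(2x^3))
Chain rule: d/dx[cos(u)]=-sin(u)·u' where u=2x^3
u'=6x^2

Answer: -6x^2·sin(2x^3)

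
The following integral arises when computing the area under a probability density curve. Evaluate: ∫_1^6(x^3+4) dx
Step 1: Find antiderivative F(x)=(1/4)x^4+4x
Step 2: F(6) - F(1)=348 - (17/4)=1375/4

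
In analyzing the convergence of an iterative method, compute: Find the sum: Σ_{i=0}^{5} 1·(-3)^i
Geometric series: S = a(1 - r^n)/(1 - r)
a = 1, r = -3, n = 6
S = 1(1 - 729)/4 = -182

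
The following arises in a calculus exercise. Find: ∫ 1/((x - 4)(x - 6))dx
Partial fractions: 1/((x-4)(x-6))=A/(x-4)+B/(x-6)
A=-1/2, B=1/2
∫ [-1/2· 1/(x-4)+1/2· 1/(x-6)] dx
=(1/2)[ln|x-6| - ln|x-4|]+C

Answer: (1/2)·ln|(x-6)/(x-4)|+C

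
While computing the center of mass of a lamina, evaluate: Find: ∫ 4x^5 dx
Using power rule: ∫ 4x^5 dx = 4/6 x^6 + C = (2/3)x^6 + C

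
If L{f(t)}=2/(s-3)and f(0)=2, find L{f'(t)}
L{f'(t)} = s·F(s) - f(0) = 2s/(s-3)-2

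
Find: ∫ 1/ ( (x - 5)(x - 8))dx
Partial fractions: 1/((x-5)(x-8))=A/(x-5)+B/(x-8)
A=-1/3, B=1/3
∫ [-1/3· 1/(x-5)+1/3· 1/(x-8)] dx
=(1/3)[ln|x-8| - ln|x-5|]+C

Answer: (1/3)·ln|(x-8)/(x-5)|+C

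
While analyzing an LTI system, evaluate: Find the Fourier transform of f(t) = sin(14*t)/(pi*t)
sin(W * t)/(pi * t) = (W/pi) * sinc(W * t/pi) is the impulse response of the ideal low-pass filter with cutoff W (here W = 14).
Its Fourier transform is a rectangular function:
F(omega) = 1 for |omega| < 14, 0 otherwise

Answer: rect(omega/28) [i.e., 1 for |omega| < 14, 0 otherwise]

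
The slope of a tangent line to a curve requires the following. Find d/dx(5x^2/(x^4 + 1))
Quotient rule: (f/g)' = (f'g - fg')/g²
f = 5x^2, f' = 10x
g = x^4+1, g' = 4x^3

Answer: (10x·(x^4+1)-20x^5)/(x^4+1)²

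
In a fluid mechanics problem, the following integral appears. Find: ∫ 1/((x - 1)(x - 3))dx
Partial fractions: 1/((x-1)(x-3)) = A/(x-1)+B/(x-3)
A = -1/2, B = 1/2
∫ [-1/2· 1/(x-1)+1/2· 1/(x-3)] dx
= (1/2)[ln|x-3| - ln|x-1|]+C

Answer: (1/2)·ln|(x-3)/(x-1)|+C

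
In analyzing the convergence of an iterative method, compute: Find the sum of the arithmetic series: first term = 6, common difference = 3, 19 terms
Last term: a_n = 6 + (19 - 1)·3 = 60
Sum = n(a_1 + a_n)/2 = 19(6 + 60)/2 = 627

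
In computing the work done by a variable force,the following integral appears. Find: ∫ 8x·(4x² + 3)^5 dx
Let u = 4x² + 3, du = 8x dx
∫ u^5 du = u^6/6 + C

Answer: (4x² + 3)^6/6 + C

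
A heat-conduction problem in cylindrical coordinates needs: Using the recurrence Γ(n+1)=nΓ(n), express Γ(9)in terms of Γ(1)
Γ(9)=8Γ(8)=8·7Γ(7)=...=8!·Γ(1)=40320·Γ(1)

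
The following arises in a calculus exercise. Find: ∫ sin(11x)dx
Using substitution u=11x: ∫ sin(u) du/11=-cos(u)/11 + C

Answer: (-1/11)cos(11x) + C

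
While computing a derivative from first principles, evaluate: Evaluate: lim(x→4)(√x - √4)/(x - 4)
Multiply by conjugate (√x + √4)/(√x + √4):
=(x - 4)/((x - 4)(√x + √4))=1/(√x + √4)
As x → 4: 1/(2√4)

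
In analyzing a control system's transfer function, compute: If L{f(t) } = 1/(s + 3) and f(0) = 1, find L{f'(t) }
L{f'(t)} = s·F(s) - f(0) = s/(s + 3) - 1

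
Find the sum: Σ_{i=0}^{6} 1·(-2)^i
Geometric series: S=a(1 - r^n)/(1 - r)
a=1, r=-2, n=7
S=1(1 + 128)/3=43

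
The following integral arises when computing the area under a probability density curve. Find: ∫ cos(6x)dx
Using substitution u=6x: ∫ cos(u) du/6=sin(u)/6+C

Answer: (1/6)sin(6x)+C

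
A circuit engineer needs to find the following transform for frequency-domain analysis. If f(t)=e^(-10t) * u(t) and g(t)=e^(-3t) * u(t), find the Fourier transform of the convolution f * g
By the convolution theorem: F{f*g} = F(omega)*G(omega)
F(omega) = 1/(10 + j*omega), G(omega) = 1/(3 + j*omega)
F{f*g} = 1/((10 + j*omega)(3 + j*omega))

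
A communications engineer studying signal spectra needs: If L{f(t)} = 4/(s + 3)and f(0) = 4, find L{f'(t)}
L{f'(t)}=s·F(s) - f(0)=4s/(s + 3) - 4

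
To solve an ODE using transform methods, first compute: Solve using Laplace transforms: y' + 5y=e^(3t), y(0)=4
Take L: sY - 4 + 5Y = 1/(s-3)
Y(s + 5) = 1/(s-3) + 4
Y = 1/((s-3)(s + 5)) + 4/(s + 5)
Partial fractions: 1/((s-3)(s + 5)) = (1/8)/(s-3) - (1/8)/(s + 5)
So Y = (1/8)/(s-3) + (31/8)/(s + 5)
Inverse Laplace transform (L^(-1){1/(s-3)} = e^(3t), L^(-1){1/(s + 5)} = e^(-5t)):

Answer: y(t) = (1/8)·e^(3t) + (31/8)·e^(-5t)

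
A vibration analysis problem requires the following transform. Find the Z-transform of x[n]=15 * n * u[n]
Z{n*u[n]} = z/(z-1)^2
By linearity: Z{15*n*u[n]} = 15z/(z-1)^2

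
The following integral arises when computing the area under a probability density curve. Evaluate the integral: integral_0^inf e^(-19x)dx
integral_0^inf e^(-19x) dx = [-1/19 * e^(-19x)]_0^inf
= 0 - (-1/19) = 1/19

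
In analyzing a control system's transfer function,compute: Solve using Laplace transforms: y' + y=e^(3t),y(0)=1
Take L: sY - 1+Y=1/(s-3)
Y(s+1)=1/(s-3)+1
Y=1/((s-3)(s+1))+1/(s+1)
Partial fractions: 1/((s-3)(s+1))=(1/4)/(s-3) - (1/4)/(s+1)
So Y=(1/4)/(s-3)+(3/4)/(s+1)
Inverse Laplace transform (L^(-1){1/(s-3)}=e^(3t), L^(-1){1/(s+1)}=e^(-t)):

Answer: y(t)=(1/4)·e^(3t)+(3/4)·e^(-t)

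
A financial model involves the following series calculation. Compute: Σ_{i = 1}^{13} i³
Using formula: Σ i^3 = [n(n + 1)/2]² = [13·14/2]² = 8281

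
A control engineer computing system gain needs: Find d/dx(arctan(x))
d/dx[arctan(u)] = u'/(1+u²), u = x, u' = 1

Answer: 1/(1+x²)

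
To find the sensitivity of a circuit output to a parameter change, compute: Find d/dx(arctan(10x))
d/dx[arctan(u)] = u'/(1 + u²), u = 10x, u' = 10

Answer: 10/(1 + 100x²)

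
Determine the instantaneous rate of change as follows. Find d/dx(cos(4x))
Chain rule: d/dx[cos(u)] = -sin(u)·u' where u = 4x
u' = 4

Answer: -4·sin(4x)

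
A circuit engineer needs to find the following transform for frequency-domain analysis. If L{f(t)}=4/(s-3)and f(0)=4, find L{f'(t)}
L{f'(t)} = s·F(s) - f(0) = 4s/(s-3)-4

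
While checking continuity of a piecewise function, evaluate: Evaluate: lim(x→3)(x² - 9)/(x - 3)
Factor: (x² - 9)=(x-3)(x+3)
Cancel (x-3): lim(x→3) (x+3)=6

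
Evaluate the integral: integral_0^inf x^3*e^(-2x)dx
This is a Gamma integral. Substitute u=2x (du=2 dx):
integral_0^inf x^3 * e^(-2x) dx=(1/2^4) integral_0^inf u^3 * e^(-u) du
=Gamma(4)/2^4=3!/2^4=6/16

Answer: 3/8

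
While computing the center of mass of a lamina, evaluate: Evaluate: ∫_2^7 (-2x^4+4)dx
Step 1: Find antiderivative F(x) = (-2/5)x^5+4x
Step 2: F(7) - F(2) = -33474/5 - (-24/5) = -6690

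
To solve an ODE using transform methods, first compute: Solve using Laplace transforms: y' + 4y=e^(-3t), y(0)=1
Take L: sY - 1 + 4Y=1/(s + 3)
Y(s + 4)=1/(s + 3) + 1
Y=1/((s + 3)(s + 4)) + 1/(s + 4)
Partial fractions: 1/((s + 3)(s + 4))=1/(s + 3) - 1/(s + 4)
So Y=1/(s + 3)
Inverse Laplace transform (L^(-1){1/(s + 3)}=e^(-3t), L^(-1){1/(s + 4)}=e^(-4t)):

Answer: y(t)=1·e^(-3t)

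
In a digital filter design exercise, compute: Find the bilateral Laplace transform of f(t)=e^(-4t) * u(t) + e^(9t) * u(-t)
For e^(-4t)*u(t): L = 1/(s+4), Re(s) > -4
For e^(9t)*u(-t): L = -1/(s-9), Re(s) < 9
Combined: F(s) = 1/(s+4)-1/(s-9), -4 < Re(s) < 9

Answer: 1/(s+4)-1/(s-9), ROC: -4 < Re(s) < 9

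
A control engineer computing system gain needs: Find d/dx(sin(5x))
Chain rule: d/dx[sin(u)]=cos(u)·u' where u=5x
u'=5

Answer: 5·cos(5x)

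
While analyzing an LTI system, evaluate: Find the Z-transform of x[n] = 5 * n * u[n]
Z{n * u[n]}=z/(z-1)^2
By linearity: Z{5 * n * u[n]}=5z/(z-1)^2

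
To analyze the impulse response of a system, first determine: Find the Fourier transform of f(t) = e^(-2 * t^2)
The Fourier transform of a Gaussian e^(-a*t^2) is sqrt(pi/a)*e^(-omega^2/(4a)).
With a = 2: F(omega) = sqrt(pi/2)*e^(-omega^2/8)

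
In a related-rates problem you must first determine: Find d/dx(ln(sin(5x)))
Chain rule: d/dx[ln(u)] = u'/u where u = sin(5x)
u' = 5cos(5x)

Answer: (5cos(5x))/(sin(5x))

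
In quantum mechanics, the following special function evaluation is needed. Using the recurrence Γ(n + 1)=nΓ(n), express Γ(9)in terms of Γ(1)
Γ(9)=8Γ(8)=8·7Γ(7)=...=8!·Γ(1)=40320·Γ(1)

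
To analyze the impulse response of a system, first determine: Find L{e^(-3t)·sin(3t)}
First shifting: L{e^(at)f(t)}=F(s-a)
L{sin(3t)}=3/(s² + 9)
Shift: 3/((s + 3)² + 9)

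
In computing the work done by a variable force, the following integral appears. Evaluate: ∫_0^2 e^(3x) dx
Antiderivative: (1/3)e^(3x)
Evaluate: (1/3)(e^6-1)

Answer: (e^6-1)/3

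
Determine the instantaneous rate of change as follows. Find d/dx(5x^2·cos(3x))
Product rule: (fg)'=f'g + fg'
f=5x^2, f'=10x
g=cos(3x), g'=-3·sin(3x)

Answer: 10x·cos(3x) - 15x^2·sin(3x)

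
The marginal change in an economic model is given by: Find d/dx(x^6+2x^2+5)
Power rule: d/dx(ax^n)=n·a·x^(n-1)
Term by term: 6·x^5+4·x

Answer: 6x^5+4x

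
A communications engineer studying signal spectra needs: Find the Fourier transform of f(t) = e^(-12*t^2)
The Fourier transform of a Gaussian e^(-a*t^2) is sqrt(pi/a)*e^(-omega^2/(4a)).
With a = 12: F(omega) = sqrt(pi/12)*e^(-omega^2/48)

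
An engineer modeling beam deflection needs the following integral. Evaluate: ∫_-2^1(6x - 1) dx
Step 1: Find antiderivative F(x) = 3x^2 - x
Step 2: F(1) - F(-2) = 2 - (14) = -12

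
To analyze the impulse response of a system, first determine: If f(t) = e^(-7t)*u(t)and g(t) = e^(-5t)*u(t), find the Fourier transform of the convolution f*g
By the convolution theorem: F{f*g}=F(omega)*G(omega)
F(omega)=1/(7+j*omega), G(omega)=1/(5+j*omega)
F{f*g}=1/((7+j*omega)(5+j*omega))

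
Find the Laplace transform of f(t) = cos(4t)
L{cos(wt)}=s/(s² + w²)
L{cos(4t)}=s/(s² + 16)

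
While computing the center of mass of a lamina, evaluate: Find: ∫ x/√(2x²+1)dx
Let u=2x² + 1, du=4x dx
∫ (1/4)·u^(-1/2) du=√u/2 + C

Answer: √(2x² + 1)/2 + C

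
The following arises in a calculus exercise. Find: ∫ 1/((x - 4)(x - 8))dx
Partial fractions: 1/((x-4)(x-8))=A/(x-4)+B/(x-8)
A=-1/4, B=1/4
∫ [-1/4· 1/(x-4)+1/4· 1/(x-8)] dx
=(1/4)[ln|x-8| - ln|x-4|]+C

Answer: (1/4)·ln|(x-8)/(x-4)|+C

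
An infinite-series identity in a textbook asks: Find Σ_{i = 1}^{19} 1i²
= 1·n(n+1)(2n+1)/6 = 1·19·20·39/6 = 2470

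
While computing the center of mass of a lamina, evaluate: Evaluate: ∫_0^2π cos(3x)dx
Antiderivative: sin(3x)/3
Evaluate at bounds: [sin(3·2π)/3] - [sin(3·0)/3]
=((0) - (0))/3=0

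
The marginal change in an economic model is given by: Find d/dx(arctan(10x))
d/dx[arctan(u)]=u'/(1 + u²), u=10x, u'=10

Answer: 10/(1 + 100x²)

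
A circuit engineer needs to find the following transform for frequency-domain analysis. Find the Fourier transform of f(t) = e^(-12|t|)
Using the standard pair: F{e^(-a|t|)}=2a/(a^2 + omega^2)
With a=12: F(omega)=24/(144 + omega^2)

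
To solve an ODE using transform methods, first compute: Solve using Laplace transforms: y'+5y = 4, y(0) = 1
Take L of both sides: sY(s)-1+5Y(s)=4/s
Y(s)(s+5)=4/s+1
Y(s)=4/(s(s+5))+1/(s+5)
Partial fractions: 4/(s(s+5))=(4/5)/s - (4/5)/(s+5)
So Y(s)=(4/5)/s+(1/5)/(s+5)
Inverse transform (L^(-1){1/s}=1, L^(-1){1/(s+5)}=e^(-5t)):

Answer: y(t)=4/5+(1/5)·e^(-5t)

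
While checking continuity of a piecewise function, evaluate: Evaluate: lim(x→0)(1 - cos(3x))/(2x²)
Using 1-cos(u) ≈ u²/2 for small u:
(1-cos(3x)) ≈ (3x)²/2 = 9x²/2
So limit = 9/(2·2) = 9/4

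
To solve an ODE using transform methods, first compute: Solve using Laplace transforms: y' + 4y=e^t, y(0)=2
Take L: sY - 2+4Y=1/(s-1)
Y(s+4)=1/(s-1)+2
Y=1/((s-1)(s+4))+2/(s+4)
Partial fractions: 1/((s-1)(s+4))=(1/5)/(s-1) - (1/5)/(s+4)
So Y=(1/5)/(s-1)+(9/5)/(s+4)
Inverse Laplace transform (L^(-1){1/(s-1)}=e^t, L^(-1){1/(s+4)}=e^(-4t)):

Answer: y(t)=(1/5)·e^t+(9/5)·e^(-4t)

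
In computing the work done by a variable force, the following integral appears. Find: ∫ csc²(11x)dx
Since d/dx[-cot(11x)] = 11csc²(11x), integral = -cot(11x)/11 + C

Answer: (-1/11)cot(11x) + C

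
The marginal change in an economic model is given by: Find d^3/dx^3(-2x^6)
Apply power rule 3 times:
d^1: -12x^5
d^2: -60x^4
d^3: -240x^3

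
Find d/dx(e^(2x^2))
Chain rule: d/dx[e^u] = e^u · u' where u = 2x^2
u' = 4x

Answer: 4x·e^(2x^2)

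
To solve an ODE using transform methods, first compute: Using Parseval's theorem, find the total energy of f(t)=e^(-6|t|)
Parseval's theorem: E=integral |f(t)|^2 dt=(1/2pi) integral |F(omega)|^2 domega
E=integral_{-inf}^{inf} e^(-12|t|) dt=2 * integral_0^inf e^(-12t) dt=2/(2 * 6)=1/6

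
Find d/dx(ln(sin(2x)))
Chain rule: d/dx[ln(u)]=u'/u where u=sin(2x)
u'=2cos(2x)

Answer: (2cos(2x))/(sin(2x))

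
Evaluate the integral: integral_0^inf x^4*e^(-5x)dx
This is a Gamma integral. Substitute u=5x (du=5 dx):
integral_0^inf x^4*e^(-5x) dx=(1/5^5) integral_0^inf u^4*e^(-u) du
=Gamma(5)/5^5=4!/5^5=24/3125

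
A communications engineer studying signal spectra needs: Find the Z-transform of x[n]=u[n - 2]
Using the time-shift property: Z{u[n-2]} = z^(-2) * z/(z-1)
= z^(-1)/(z-1)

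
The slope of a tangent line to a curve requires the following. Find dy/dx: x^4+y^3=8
Differentiate: 4x^3+3y^2·(dy/dx) = 0
dy/dx = -4x^3/(3y^2)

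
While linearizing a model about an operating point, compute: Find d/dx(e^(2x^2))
Chain rule: d/dx[e^u] = e^u · u' where u = 2x^2
u' = 4x

Answer: 4x·e^(2x^2)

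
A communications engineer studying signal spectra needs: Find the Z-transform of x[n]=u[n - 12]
Using the time-shift property: Z{u[n-12]}=z^(-12) * z/(z-1)
=z^(-11)/(z-1)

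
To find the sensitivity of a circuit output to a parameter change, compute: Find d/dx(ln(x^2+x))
Chain rule: d/dx[ln(u)]=u'/u where u=x^2 + x
u'=2x + 1

Answer: (2x + 1)/(x^2 + x)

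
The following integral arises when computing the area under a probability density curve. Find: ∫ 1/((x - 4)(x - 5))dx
Partial fractions: 1/((x-4)(x-5)) = A/(x-4) + B/(x-5)
A = -1, B = 1
∫ [-1· 1/(x-4) + 1· 1/(x-5)] dx
= (1)[ln|x-5| - ln|x-4|] + C

Answer: ln|(x-5)/(x-4)| + C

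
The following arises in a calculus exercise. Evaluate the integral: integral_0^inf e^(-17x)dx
integral_0^inf e^(-17x) dx = [-1/17*e^(-17x)]_0^inf
= 0 - (-1/17) = 1/17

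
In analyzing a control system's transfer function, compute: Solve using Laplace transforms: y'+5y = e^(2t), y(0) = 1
Take L: sY - 1 + 5Y = 1/(s-2)
Y(s + 5) = 1/(s-2) + 1
Y = 1/((s-2)(s + 5)) + 1/(s + 5)
Partial fractions: 1/((s-2)(s + 5)) = (1/7)/(s-2) - (1/7)/(s + 5)
So Y = (1/7)/(s-2) + (6/7)/(s + 5)
Inverse Laplace transform (L^(-1){1/(s-2)} = e^(2t), L^(-1){1/(s + 5)} = e^(-5t)):

Answer: y(t) = (1/7)·e^(2t) + (6/7)·e^(-5t)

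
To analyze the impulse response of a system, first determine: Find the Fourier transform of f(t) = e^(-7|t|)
Using the standard pair: F{e^(-a|t|)}=2a/(a^2+omega^2)
With a=7: F(omega)=14/(49+omega^2)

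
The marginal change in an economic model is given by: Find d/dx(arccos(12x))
d/dx[arccos(u)]=-u'/√(1-u²), u=12x, u'=12

Answer: -12/√(1-144x²)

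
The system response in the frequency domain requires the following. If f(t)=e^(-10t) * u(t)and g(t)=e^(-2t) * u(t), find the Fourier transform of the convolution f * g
By the convolution theorem: F{f*g}=F(omega)*G(omega)
F(omega)=1/(10 + j*omega), G(omega)=1/(2 + j*omega)
F{f*g}=1/((10 + j*omega)(2 + j*omega))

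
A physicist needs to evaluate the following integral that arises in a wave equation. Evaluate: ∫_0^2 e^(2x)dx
Antiderivative: (1/2)e^(2x)
Evaluate: (1/2)(e^4-1)

Answer: (e^4-1)/2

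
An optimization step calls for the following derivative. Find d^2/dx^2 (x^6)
Apply power rule 2 times:
d^1: 6x^5
d^2: 30x^4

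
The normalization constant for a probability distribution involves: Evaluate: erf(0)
erf(0) = 0 (error function is odd and erf(0) = 0 by definition)

Answer: 0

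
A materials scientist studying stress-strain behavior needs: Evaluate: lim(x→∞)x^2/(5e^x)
Apply L'Hôpital 2 times (∞/∞ each time):
Eventually get 2!/(5e^x) → 0

Answer: 0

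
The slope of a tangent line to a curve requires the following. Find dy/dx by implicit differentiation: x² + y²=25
Differentiate both sides: 2x + 2y·(dy/dx) = 0
Solve: dy/dx = -2x/(2y) = -x/y

Answer: dy/dx = -x/y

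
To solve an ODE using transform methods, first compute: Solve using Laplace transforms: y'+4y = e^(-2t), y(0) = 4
Take L: sY - 4 + 4Y = 1/(s + 2)
Y(s + 4) = 1/(s + 2) + 4
Y = 1/((s + 2)(s + 4)) + 4/(s + 4)
Partial fractions: 1/((s + 2)(s + 4)) = (1/2)/(s + 2) - (1/2)/(s + 4)
So Y = (1/2)/(s + 2) + (7/2)/(s + 4)
Inverse Laplace transform (L^(-1){1/(s + 2)} = e^(-2t), L^(-1){1/(s + 4)} = e^(-4t)):

Answer: y(t) = (1/2)·e^(-2t) + (7/2)·e^(-4t)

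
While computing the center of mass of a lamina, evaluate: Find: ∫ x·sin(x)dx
By parts: u=x, dv=sin(x) dx
du=dx, v=-cos(x)
=-x·cos(x) + sin(x) + C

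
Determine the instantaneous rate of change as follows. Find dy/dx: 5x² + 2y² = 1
Differentiate: 10x+4y·(dy/dx) = 0
dy/dx = -10x/(4y) = -(5/2)·(x/y)

Answer: dy/dx = -(5/2)·(x/y)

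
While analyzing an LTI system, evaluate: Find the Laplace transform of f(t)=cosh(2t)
L{cosh(at)} = s/(s²-a²)
L{cosh(2t)} = s/(s²-4)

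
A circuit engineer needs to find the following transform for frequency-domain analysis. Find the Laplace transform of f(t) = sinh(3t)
L{sinh(at)}=a/(s²-a²)
L{sinh(3t)}=3/(s²-9)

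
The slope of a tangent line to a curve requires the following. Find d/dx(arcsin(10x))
d/dx[arcsin(u)] = u'/√(1-u²), u = 10x, u' = 10

Answer: 10/√(1 - 100x²)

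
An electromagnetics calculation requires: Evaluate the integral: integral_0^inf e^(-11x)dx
integral_0^inf e^(-11x) dx = [-1/11 * e^(-11x)]_0^inf
= 0 - (-1/11) = 1/11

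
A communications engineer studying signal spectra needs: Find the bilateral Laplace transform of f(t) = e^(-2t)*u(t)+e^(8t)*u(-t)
For e^(-2t)*u(t): L=1/(s+2), Re(s) > -2
For e^(8t)*u(-t): L=-1/(s-8), Re(s) < 8
Combined: F(s)=1/(s+2)-1/(s-8), -2 < Re(s) < 8

Answer: 1/(s+2)-1/(s-8), ROC: -2 < Re(s) < 8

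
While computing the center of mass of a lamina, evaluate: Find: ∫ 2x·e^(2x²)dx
Let u = 2x², du = 4x dx
∫ (1/2)e^u du = e^u/2+C

Answer: e^(2x²)/2+C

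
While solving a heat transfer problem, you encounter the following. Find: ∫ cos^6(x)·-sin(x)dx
Let u = cos(x), du = -sin(x) dx
∫ u^6 du = u^7/7 + C

Answer: cos^7(x)/7 + C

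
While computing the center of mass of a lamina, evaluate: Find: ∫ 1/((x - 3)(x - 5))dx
Partial fractions: 1/((x-3)(x-5))=A/(x-3)+B/(x-5)
A=-1/2, B=1/2
∫ [-1/2· 1/(x-3)+1/2· 1/(x-5)] dx
=(1/2)[ln|x-5| - ln|x-3|]+C

Answer: (1/2)·ln|(x-5)/(x-3)|+C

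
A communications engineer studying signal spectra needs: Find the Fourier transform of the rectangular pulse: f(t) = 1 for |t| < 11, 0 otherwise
F(omega)=integral from -11 to 11 of e^(-j * omega * t) dt
=2 * sin(11 * omega)/omega=22 * sinc(11 * omega/pi)

Answer: 2 * sin(11 * omega)/omega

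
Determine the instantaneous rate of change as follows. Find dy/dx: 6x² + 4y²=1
Differentiate: 12x+8y·(dy/dx) = 0
dy/dx = -12x/(8y) = -(3/2)·(x/y)

Answer: dy/dx = -(3/2)·(x/y)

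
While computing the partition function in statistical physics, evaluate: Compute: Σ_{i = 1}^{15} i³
Using formula: Σ i^3 = [n(n + 1)/2]² = [15·16/2]² = 14400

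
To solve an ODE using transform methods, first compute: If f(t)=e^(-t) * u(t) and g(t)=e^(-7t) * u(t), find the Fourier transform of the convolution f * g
By the convolution theorem: F{f * g}=F(omega) * G(omega)
F(omega)=1/(1+j * omega), G(omega)=1/(7+j * omega)
F{f * g}=1/((1+j * omega)(7+j * omega))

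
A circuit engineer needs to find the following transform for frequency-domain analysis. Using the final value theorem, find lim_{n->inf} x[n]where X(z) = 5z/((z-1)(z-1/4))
Final value theorem: lim x[n] = lim_{z->1} (z-1)*X(z)
(z-1)*X(z) = 5z/(z-1/4)
As z->1: 5/(1 - 1/4) = 5/(3/4) = 20/3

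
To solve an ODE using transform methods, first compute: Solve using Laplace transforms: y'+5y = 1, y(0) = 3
Take L of both sides: sY(s)-3+5Y(s) = 1/s
Y(s)(s+5) = 1/s+3
Y(s) = 1/(s(s+5))+3/(s+5)
Partial fractions: 1/(s(s+5)) = (1/5)/s - (1/5)/(s+5)
So Y(s) = (1/5)/s+(14/5)/(s+5)
Inverse transform (L^(-1){1/s} = 1, L^(-1){1/(s+5)} = e^(-5t)):

Answer: y(t) = 1/5+(14/5)·e^(-5t)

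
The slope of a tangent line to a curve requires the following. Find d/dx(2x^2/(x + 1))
Quotient rule: (f/g)'=(f'g - fg')/g²
f=2x^2, f'=4x
g=x + 1, g'=1

Answer: (4x·(x + 1) - 2x^2)/(x + 1)²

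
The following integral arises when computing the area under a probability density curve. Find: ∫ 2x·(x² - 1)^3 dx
Let u=x² - 1, du=2x dx
∫ u^3 du=u^4/4+C

Answer: (x² - 1)^4/4+C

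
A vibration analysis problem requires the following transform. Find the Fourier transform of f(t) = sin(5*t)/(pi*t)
sin(W * t)/(pi * t) = (W/pi) * sinc(W * t/pi) is the impulse response of the ideal low-pass filter with cutoff W (here W = 5).
Its Fourier transform is a rectangular function:
F(omega) = 1 for |omega| < 5, 0 otherwise

Answer: rect(omega/10) [i.e., 1 for |omega| < 5, 0 otherwise]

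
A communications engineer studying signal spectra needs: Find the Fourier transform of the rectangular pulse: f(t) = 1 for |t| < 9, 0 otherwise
F(omega)=integral from -9 to 9 of e^(-j * omega * t) dt
=2 * sin(9 * omega)/omega=18 * sinc(9 * omega/pi)

Answer: 2 * sin(9 * omega)/omega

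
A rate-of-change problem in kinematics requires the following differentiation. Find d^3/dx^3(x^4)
Apply power rule 3 times:
d^1: 4x^3
d^2: 12x^2
d^3: 24x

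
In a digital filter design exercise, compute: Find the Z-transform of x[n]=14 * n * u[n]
Z{n*u[n]}=z/(z-1)^2
By linearity: Z{14*n*u[n]}=14z/(z-1)^2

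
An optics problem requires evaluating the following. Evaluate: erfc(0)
erfc(x) = 1 - erf(x); erfc(0) = 1 - erf(0) = 1-0 = 1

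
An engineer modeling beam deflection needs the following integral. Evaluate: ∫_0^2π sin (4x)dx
Antiderivative: -cos(4x)/4
Evaluate at bounds: [-cos(4·2π)/4] - [-cos(4·0)/4]
=(-(1)+(1))/4=0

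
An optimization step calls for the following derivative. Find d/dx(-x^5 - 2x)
Power rule: d/dx(ax^n)=n·a·x^(n-1)
Term by term: -5·x^4 - 2

Answer: -5x^4 - 2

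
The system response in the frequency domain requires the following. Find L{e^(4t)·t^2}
First shifting: L{e^(at)f(t)} = F(s-a)
L{t^2} = 2/s^3
Shift s → s-4: 2/(s-4)^3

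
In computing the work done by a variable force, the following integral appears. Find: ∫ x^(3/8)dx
Power rule: ∫ x^(3/8) dx = x^(11/8)/(11/8)+C

Answer: (8/11)·x^(11/8)+C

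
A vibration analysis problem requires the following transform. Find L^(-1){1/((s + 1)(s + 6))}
Partial fractions: 1/((s + 1)(s + 6)) = A/(s + 1) + B/(s + 6)
Cover-up: A = 1/(s + 6)|_{s = -1} = 1/5; B = 1/(s + 1)|_{s = -6} = -1/5
L^(-1) = (1/5)e^(-t) - (1/5)e^(-6t)

Answer: (1/5)(e^(-t) - e^(-6t))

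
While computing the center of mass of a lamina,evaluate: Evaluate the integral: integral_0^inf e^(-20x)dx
integral_0^inf e^(-20x) dx = [-1/20*e^(-20x)]_0^inf
= 0 - (-1/20) = 1/20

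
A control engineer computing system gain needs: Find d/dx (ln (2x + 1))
Chain rule: d/dx[ln(u)] = u'/u where u = 2x+1
u' = 2

Answer: (2)/(2x+1)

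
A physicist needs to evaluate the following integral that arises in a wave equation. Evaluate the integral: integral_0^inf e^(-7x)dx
integral_0^inf e^(-7x) dx=[-1/7 * e^(-7x)]_0^inf
=0 - (-1/7)=1/7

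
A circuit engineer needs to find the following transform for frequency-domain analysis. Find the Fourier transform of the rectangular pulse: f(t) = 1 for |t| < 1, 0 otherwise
F(omega) = integral from -1 to 1 of e^(-j*omega*t) dt
= 2*sin(1*omega)/omega = 2*sinc(1*omega/pi)

Answer: 2*sin(1*omega)/omega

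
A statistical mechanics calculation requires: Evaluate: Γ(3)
Γ(n) = (n-1)! for positive integers
Γ(3) = 2! = 2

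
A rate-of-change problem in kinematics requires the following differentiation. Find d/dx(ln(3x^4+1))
Chain rule: d/dx[ln(u)] = u'/u where u = 3x^4+1
u' = 12x^3

Answer: (12x^3)/(3x^4+1)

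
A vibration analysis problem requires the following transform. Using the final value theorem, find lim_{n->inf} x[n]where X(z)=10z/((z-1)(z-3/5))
Final value theorem: lim x[n]=lim_{z->1} (z-1) * X(z)
(z-1) * X(z)=10z/(z-3/5)
As z->1: 10/(1 - 3/5)=10/(2/5)=25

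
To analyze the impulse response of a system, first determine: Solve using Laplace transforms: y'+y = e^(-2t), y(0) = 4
Take L: sY - 4+Y=1/(s+2)
Y(s+1)=1/(s+2)+4
Y=1/((s+2)(s+1))+4/(s+1)
Partial fractions: 1/((s+2)(s+1))=-1/(s+2)+1/(s+1)
So Y=-1/(s+2)+5/(s+1)
Inverse Laplace transform (L^(-1){1/(s+2)}=e^(-2t), L^(-1){1/(s+1)}=e^(-t)):

Answer: y(t)=-1·e^(-2t)+5·e^(-t)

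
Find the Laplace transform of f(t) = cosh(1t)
L{cosh(at)}=s/(s²-a²)
L{cosh(1t)}=s/(s²-1)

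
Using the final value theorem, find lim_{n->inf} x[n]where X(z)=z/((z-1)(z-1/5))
Final value theorem: lim x[n] = lim_{z->1} (z-1)*X(z)
(z-1)*X(z) = z/(z-1/5)
As z->1: 1/(1-1/5) = 1/(4/5) = 5/4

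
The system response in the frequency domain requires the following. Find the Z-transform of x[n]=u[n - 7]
Using the time-shift property: Z{u[n-7]} = z^(-7)*z/(z-1)
= z^(-6)/(z-1)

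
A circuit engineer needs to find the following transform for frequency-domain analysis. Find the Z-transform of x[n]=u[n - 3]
Using the time-shift property: Z{u[n-3]}=z^(-3) * z/(z-1)
=z^(-2)/(z-1)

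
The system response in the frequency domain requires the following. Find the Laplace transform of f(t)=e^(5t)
L{e^(at)}=1/(s-a)
L{e^(5t)}=1/(s-5)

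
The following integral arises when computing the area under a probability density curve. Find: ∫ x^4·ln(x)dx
By parts: u=ln(x), dv=x^4 dx
du=1/x dx, v=x^5/5
=x^5·ln(x)/5 - ∫ x^4/5 dx
=x^5·ln(x)/5 - x^5/25 + C

Answer: x^5(ln(x)/5 - 1/25) + C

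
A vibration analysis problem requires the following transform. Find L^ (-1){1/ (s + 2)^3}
L^(-1){1/(s-a)^n}=t^(n-1)·e^(at)/(n-1)!
Here a=-2, n=3: t^2·e^(-2t)/2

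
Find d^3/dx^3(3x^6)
Apply power rule 3 times:
d^1: 18x^5
d^2: 90x^4
d^3: 360x^3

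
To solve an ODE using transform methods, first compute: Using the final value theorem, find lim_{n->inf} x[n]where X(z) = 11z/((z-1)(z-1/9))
Final value theorem: lim x[n]=lim_{z->1} (z-1)*X(z)
(z-1)*X(z)=11z/(z-1/9)
As z->1: 11/(1 - 1/9)=11/(8/9)=99/8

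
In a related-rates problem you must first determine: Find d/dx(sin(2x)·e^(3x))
Product rule: (fg)' = f'g+fg'
f = sin(2x), f' = 2·cos(2x)
g = e^(3x), g' = 3·e^(3x)

Answer: 2·cos(2x)·e^(3x)+3·sin(2x)·e^(3x)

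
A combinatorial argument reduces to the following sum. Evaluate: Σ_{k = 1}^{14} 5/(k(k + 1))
Partial fractions: 5/(k(k + 1)) = 5/k - 5/(k + 1)
Telescoping sum: 5(1 - 1/15) = 5·14/15

Answer: 14/3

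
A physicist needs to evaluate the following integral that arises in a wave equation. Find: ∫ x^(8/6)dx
Power rule: ∫ x^(4/3) dx=x^(7/3)/(7/3) + C

Answer: (3/7)·x^(7/3) + C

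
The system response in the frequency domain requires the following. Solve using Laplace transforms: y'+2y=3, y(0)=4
Take L of both sides: sY(s) - 4 + 2Y(s) = 3/s
Y(s)(s + 2) = 3/s + 4
Y(s) = 3/(s(s + 2)) + 4/(s + 2)
Partial fractions: 3/(s(s + 2)) = (3/2)/s - (3/2)/(s + 2)
So Y(s) = (3/2)/s + (5/2)/(s + 2)
Inverse transform (L^(-1){1/s} = 1, L^(-1){1/(s + 2)} = e^(-2t)):

Answer: y(t) = 3/2 + (5/2)·e^(-2t)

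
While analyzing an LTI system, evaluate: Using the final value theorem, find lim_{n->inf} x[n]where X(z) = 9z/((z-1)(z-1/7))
Final value theorem: lim x[n]=lim_{z->1} (z-1) * X(z)
(z-1) * X(z)=9z/(z-1/7)
As z->1: 9/(1-1/7)=9/(6/7)=21/2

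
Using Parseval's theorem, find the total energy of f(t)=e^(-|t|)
Parseval's theorem: E = integral |f(t)|^2 dt = (1/2pi) integral |F(omega)|^2 domega
E = integral_{-inf}^{inf} e^(-2|t|) dt = 2*integral_0^inf e^(-2t) dt = 2/(2*1) = 1/1

Answer: 1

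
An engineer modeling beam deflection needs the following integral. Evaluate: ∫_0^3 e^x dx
Antiderivative: e^x
Evaluate: (e^3 - 1)

Answer: e^3 - 1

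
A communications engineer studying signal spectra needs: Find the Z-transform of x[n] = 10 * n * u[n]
Z{n*u[n]} = z/(z-1)^2
By linearity: Z{10*n*u[n]} = 10z/(z-1)^2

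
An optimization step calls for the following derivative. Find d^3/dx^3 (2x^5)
Apply power rule 3 times:
d^1: 10x^4
d^2: 40x^3
d^3: 120x^2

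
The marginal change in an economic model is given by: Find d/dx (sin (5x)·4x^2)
Product rule: (fg)' = f'g + fg'
f = sin(5x), f' = 5·cos(5x)
g = 4x^2, g' = 8x

Answer: 20·cos(5x)·x^2 + 8·sin(5x)·x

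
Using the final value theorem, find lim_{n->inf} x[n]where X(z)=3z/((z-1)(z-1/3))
Final value theorem: lim x[n] = lim_{z->1} (z-1)*X(z)
(z-1)*X(z) = 3z/(z-1/3)
As z->1: 3/(1-1/3) = 3/(2/3) = 9/2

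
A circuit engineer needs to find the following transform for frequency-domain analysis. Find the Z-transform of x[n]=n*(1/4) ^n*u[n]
Using the property Z{n*a^n*u[n]}=az/(z-a)^2
With a=1/4: X(z)=(1/4)z/(z - 1/4)^2, |z| > 1/4

Answer: (1/4)z/(z - 1/4)^2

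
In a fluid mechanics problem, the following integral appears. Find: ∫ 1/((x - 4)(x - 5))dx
Partial fractions: 1/((x-4)(x-5))=A/(x-4) + B/(x-5)
A=-1, B=1
∫ [-1· 1/(x-4) + 1· 1/(x-5)] dx
=(1)[ln|x-5| - ln|x-4|] + C

Answer: ln|(x-5)/(x-4)| + C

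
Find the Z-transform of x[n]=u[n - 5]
Using the time-shift property: Z{u[n-5]}=z^(-5) * z/(z-1)
=z^(-4)/(z-1)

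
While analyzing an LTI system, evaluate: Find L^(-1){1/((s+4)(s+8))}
Partial fractions: 1/((s + 4)(s + 8))=A/(s + 4) + B/(s + 8)
Cover-up: A=1/(s + 8)|_{s=-4}=1/4; B=1/(s + 4)|_{s=-8}=-1/4
L^(-1)=(1/4)e^(-4t) - (1/4)e^(-8t)

Answer: (1/4)(e^(-4t) - e^(-8t))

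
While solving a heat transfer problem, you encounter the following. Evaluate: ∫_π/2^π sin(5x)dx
Antiderivative: -cos(5x)/5
Evaluate at bounds: [-cos(5·π)/5] - [-cos(5·π/2)/5]
=(-(-1)+(0))/5=1/5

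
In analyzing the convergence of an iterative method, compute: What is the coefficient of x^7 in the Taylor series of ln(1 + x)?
ln(1 + x)=Σ (-1)^(n + 1) x^n/n
Coefficient of x^7=(-1)^8/7=1/7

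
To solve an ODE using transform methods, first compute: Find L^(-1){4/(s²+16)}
L^(-1){w/(s² + w²)} = sin(wt)
Here w = 4

Answer: sin(4t)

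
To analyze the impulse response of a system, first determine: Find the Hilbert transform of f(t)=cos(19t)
The Hilbert transform shifts each frequency component by -pi/2.
H{cos(wt)}=sin(wt)
With w=19: H{cos(19t)}=sin(19t)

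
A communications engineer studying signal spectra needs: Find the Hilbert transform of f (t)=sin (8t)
The Hilbert transform shifts each frequency component by -pi/2.
H{sin(wt)}=-cos(wt)
With w=8: H{sin(8t)}=-cos(8t)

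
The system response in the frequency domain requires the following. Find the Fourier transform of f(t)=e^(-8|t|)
Using the standard pair: F{e^(-a|t|)} = 2a/(a^2 + omega^2)
With a = 8: F(omega) = 16/(64 + omega^2)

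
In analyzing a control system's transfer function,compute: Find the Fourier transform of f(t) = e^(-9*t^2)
The Fourier transform of a Gaussian e^(-a * t^2) is sqrt(pi/a) * e^(-omega^2/(4a)).
With a=9: F(omega)=sqrt(pi)/3 * e^(-omega^2/36)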